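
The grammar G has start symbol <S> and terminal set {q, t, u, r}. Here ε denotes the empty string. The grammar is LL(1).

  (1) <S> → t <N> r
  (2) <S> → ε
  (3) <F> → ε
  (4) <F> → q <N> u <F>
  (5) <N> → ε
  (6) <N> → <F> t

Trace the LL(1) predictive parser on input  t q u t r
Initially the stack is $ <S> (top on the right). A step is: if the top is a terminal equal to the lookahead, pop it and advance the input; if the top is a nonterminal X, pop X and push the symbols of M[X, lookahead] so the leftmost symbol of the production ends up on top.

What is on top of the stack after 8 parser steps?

     Stack              Input        Action
  1  $ <S>              t q u t r $  expand <S> → t <N> r
  2  $ r <N> t          t q u t r $  match t
  3  $ r <N>            q u t r $    expand <N> → <F> t
  4  $ r t <F>          q u t r $    expand <F> → q <N> u <F>
  5  $ r t <F> u <N> q  q u t r $    match q
  6  $ r t <F> u <N>    u t r $      expand <N> → ε
  7  $ r t <F> u        u t r $      match u
  8  $ r t <F>          t r $        expand <F> → ε
Stack after step 8: $ r t (top = t).

t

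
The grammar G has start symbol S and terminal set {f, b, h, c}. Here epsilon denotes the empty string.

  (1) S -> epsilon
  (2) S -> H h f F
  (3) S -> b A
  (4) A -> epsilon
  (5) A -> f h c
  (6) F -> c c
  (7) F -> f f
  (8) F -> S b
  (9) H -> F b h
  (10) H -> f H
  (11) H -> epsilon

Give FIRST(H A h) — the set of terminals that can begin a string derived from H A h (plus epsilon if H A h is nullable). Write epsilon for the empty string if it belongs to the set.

FIRST(A) = {epsilon, f}
FIRST(S) = {epsilon, b, c, f, h}  (via H h f F)
FIRST(F) = {b, c, f, h}  (via S b)
FIRST(H) = {epsilon, b, c, f, h}  (via F b h)
FIRST(H A h): take FIRST of each symbol in turn, carrying on past any symbol whose FIRST contains epsilon; result {b, c, f, h}.

{b, c, f, h}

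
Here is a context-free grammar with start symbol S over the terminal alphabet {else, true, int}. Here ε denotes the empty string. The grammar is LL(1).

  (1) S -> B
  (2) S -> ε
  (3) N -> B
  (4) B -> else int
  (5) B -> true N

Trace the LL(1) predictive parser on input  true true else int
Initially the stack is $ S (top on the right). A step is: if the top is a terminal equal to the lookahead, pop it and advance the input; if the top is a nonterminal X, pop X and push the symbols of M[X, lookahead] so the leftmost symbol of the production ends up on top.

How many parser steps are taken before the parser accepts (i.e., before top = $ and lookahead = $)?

step 1: stack=$ S  input=true true else int $  — expand S -> B
step 2: stack=$ B  input=true true else int $  — expand B -> true N
step 3: stack=$ N true  input=true true else int $  — match true
step 4: stack=$ N  input=true else int $  — expand N -> B
step 5: stack=$ B  input=true else int $  — expand B -> true N
step 6: stack=$ N true  input=true else int $  — match true
step 7: stack=$ N  input=else int $  — expand N -> B
step 8: stack=$ B  input=else int $  — expand B -> else int
step 9: stack=$ int else  input=else int $  — match else
step 10: stack=$ int  input=int $  — match int
Accept reached after 10 steps.

10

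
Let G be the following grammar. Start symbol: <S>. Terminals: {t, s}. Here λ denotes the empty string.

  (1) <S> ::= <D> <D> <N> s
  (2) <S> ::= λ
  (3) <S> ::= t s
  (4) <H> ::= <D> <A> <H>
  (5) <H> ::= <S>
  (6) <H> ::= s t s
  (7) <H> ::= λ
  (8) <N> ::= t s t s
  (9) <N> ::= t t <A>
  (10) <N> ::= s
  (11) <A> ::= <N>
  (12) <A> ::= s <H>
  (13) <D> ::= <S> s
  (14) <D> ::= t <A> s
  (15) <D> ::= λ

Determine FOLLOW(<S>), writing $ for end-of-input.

FIRST(<N>): from <N>::=t s t s we get {t}; from <N>::=t t <A> we get {t}; from <N>::=s we get {s}. So FIRST(<N>) = {s, t}.
FIRST(<A>): from <A>::=<N> we get {s, t}; from <A>::=s <H> we get {s}. So FIRST(<A>) = {s, t}.
FIRST(<S>): from <S>::=<D> <D> <N> s we get {s, t}; from <S>::=λ we get {λ}; from <S>::=t s we get {t}. So FIRST(<S>) = {λ, s, t}.
FIRST(<D>): from <D>::=<S> s we get {s, t}; from <D>::=t <A> s we get {t}; from <D>::=λ we get {λ}. So FIRST(<D>) = {λ, s, t}.
FIRST(<H>): from <H>::=<D> <A> <H> we get {s, t}; from <H>::=<S> we get {λ, s, t}; from <H>::=s t s we get {s}; from <H>::=λ we get {λ}. So FIRST(<H>) = {λ, s, t}.
FOLLOW(<S>) includes $ since <S> is the start symbol.
FOLLOW(<D>): in <S>::=<D> <D> <N> s (occurrence 1), <D> is followed by <D> <N> s with FIRST {s, t}; in <S>::=<D> <D> <N> s (occurrence 2), <D> is followed by <N> s with FIRST {s, t}; in <H>::=<D> <A> <H>, <D> is followed by <A> <H> with FIRST {s, t}. Thus FOLLOW(<D>) = {s, t}.
FOLLOW(<S>): in <H>::=<S>, the suffix after <S> is empty, so FOLLOW(<S>) ⊇ FOLLOW(<H>) = {s, t}; in <D>::=<S> s, <S> is followed by s with FIRST {s}. Thus FOLLOW(<S>) = {$, s, t}.
FOLLOW(<H>): in <H>::=<D> <A> <H>, the suffix after <H> is empty (adds nothing new); in <A>::=s <H>, the suffix after <H> is empty, so FOLLOW(<H>) ⊇ FOLLOW(<A>) = {s, t}. Thus FOLLOW(<H>) = {s, t}.
FOLLOW(<N>): in <S>::=<D> <D> <N> s, <N> is followed by s with FIRST {s}; in <A>::=<N>, the suffix after <N> is empty, so FOLLOW(<N>) ⊇ FOLLOW(<A>) = {s, t}. Thus FOLLOW(<N>) = {s, t}.
FOLLOW(<A>): in <H>::=<D> <A> <H>, <A> is followed by <H> with FIRST {λ, s, t}; in <H>::=<D> <A> <H>, the suffix after <A> is nullable, so FOLLOW(<A>) ⊇ FOLLOW(<H>) = {s, t}; in <N>::=t t <A>, the suffix after <A> is empty, so FOLLOW(<A>) ⊇ FOLLOW(<N>) = {s, t}; in <D>::=t <A> s, <A> is followed by s with FIRST {s}. Thus FOLLOW(<A>) = {s, t}.

{$, s, t}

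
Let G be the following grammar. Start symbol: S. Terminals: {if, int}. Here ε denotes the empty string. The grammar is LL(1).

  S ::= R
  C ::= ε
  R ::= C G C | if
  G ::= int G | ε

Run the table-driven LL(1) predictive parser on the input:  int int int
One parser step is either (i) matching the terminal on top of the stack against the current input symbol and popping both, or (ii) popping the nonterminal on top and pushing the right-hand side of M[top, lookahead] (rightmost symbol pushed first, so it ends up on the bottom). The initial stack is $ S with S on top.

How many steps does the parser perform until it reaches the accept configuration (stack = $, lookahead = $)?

11

step 1: stack=$ S  input=int int int $  — expand S ::= R
step 2: stack=$ R  input=int int int $  — expand R ::= C G C
step 3: stack=$ C G C  input=int int int $  — expand C ::= ε
step 4: stack=$ C G  input=int int int $  — expand G ::= int G
step 5: stack=$ C G int  input=int int int $  — match int
step 6: stack=$ C G  input=int int $  — expand G ::= int G
step 7: stack=$ C G int  input=int int $  — match int
step 8: stack=$ C G  input=int $  — expand G ::= int G
step 9: stack=$ C G int  input=int $  — match int
step 10: stack=$ C G  input=$  — expand G ::= ε
step 11: stack=$ C  input=$  — expand C ::= ε
Accept reached after 11 steps.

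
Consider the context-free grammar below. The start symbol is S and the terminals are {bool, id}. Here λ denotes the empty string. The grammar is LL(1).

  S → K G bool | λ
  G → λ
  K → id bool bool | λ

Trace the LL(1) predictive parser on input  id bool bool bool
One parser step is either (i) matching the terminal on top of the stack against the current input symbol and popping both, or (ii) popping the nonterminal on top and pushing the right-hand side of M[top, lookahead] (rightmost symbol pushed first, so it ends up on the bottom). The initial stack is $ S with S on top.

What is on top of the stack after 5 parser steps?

step 1: stack=$ S  input=id bool bool bool $  — expand S → K G bool
step 2: stack=$ bool G K  input=id bool bool bool $  — expand K → id bool bool
step 3: stack=$ bool G bool bool id  input=id bool bool bool $  — match id
step 4: stack=$ bool G bool bool  input=bool bool bool $  — match bool
step 5: stack=$ bool G bool  input=bool bool $  — match bool
Stack after step 5: $ bool G (top = G).

G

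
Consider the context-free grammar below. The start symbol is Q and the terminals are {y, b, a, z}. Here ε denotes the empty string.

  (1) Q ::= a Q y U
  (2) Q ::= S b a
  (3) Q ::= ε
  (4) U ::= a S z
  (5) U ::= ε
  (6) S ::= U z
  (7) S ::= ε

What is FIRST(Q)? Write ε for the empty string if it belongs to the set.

{ε, a, b, z}

FIRST(U) = {ε, a}
FIRST(S) = {ε, a, z}  (via U z)
FIRST(Q) = {ε, a, b, z}  (via S b a)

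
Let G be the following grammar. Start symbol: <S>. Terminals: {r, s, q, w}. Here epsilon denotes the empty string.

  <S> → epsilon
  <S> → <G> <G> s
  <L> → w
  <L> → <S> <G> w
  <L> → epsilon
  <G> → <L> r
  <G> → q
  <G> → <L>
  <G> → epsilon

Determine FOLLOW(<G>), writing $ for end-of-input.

FIRST(<S>) = {epsilon, q, r, s, w}  (via <G> <G> s)
FIRST(<L>) = {epsilon, q, r, s, w}  (via <S> <G> w)
FIRST(<G>) = {epsilon, q, r, s, w}  (via <L> r, <L>)
FOLLOW(<S>) includes $ since <S> is the start symbol.
FOLLOW(<S>): in <L>→<S> <G> w, <S> is followed by <G> w with FIRST {q, r, s, w}. Thus FOLLOW(<S>) = {$, q, r, s, w}.
FOLLOW(<G>): in <S>→<G> <G> s (occurrence 1), <G> is followed by <G> s with FIRST {q, r, s, w}; in <S>→<G> <G> s (occurrence 2), <G> is followed by s with FIRST {s}; in <L>→<S> <G> w, <G> is followed by w with FIRST {w}. Thus FOLLOW(<G>) = {q, r, s, w}.
FOLLOW(<L>): in <G>→<L> r, <L> is followed by r with FIRST {r}; in <G>→<L>, the suffix after <L> is empty, so FOLLOW(<L>) ⊇ FOLLOW(<G>) = {q, r, s, w}. Thus FOLLOW(<L>) = {q, r, s, w}.

{q, r, s, w}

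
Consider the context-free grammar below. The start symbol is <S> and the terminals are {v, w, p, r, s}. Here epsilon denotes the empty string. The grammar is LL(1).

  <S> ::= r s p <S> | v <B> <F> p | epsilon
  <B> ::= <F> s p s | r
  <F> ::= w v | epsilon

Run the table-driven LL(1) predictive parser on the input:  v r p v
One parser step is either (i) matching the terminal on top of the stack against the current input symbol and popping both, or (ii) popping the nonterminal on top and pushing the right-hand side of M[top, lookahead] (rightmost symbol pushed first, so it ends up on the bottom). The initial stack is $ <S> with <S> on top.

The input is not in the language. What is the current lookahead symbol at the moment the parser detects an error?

v

     Stack          Input      Action
  1  $ <S>          v r p v $  expand <S> ::= v <B> <F> p
  2  $ p <F> <B> v  v r p v $  match v
  3  $ p <F> <B>    r p v $    expand <B> ::= r
  4  $ p <F> r      r p v $    match r
  5  $ p <F>        p v $      expand <F> ::= epsilon
  6  $ p            p v $      match p
  7  $              v $        error: stack empty but input remains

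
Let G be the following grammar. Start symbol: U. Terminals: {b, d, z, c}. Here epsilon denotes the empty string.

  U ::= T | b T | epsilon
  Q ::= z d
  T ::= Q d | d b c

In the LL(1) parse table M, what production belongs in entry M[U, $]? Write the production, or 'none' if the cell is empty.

U ::= epsilon

FIRST(Q) = {z}
FIRST(T) = {d, z}  (via Q d)
FIRST(U) = {epsilon, b, d, z}  (via T)
FOLLOW(U) includes $ since U is the start symbol.
FOLLOW(U): U appears on no right-hand side. Thus FOLLOW(U) = {$}.
For U ::= T: FIRST(T) = {d, z}, so it goes in M[U, t] for t ∈ {d, z}.
For U ::= b T: FIRST(b T) = {b}, so it goes in M[U, t] for t ∈ {b}.
For U ::= epsilon: FIRST(epsilon) = {epsilon}, so it goes in M[U, t] for t ∈ {}; since epsilon ∈ FIRST, also for every t ∈ FOLLOW(U) = {$}.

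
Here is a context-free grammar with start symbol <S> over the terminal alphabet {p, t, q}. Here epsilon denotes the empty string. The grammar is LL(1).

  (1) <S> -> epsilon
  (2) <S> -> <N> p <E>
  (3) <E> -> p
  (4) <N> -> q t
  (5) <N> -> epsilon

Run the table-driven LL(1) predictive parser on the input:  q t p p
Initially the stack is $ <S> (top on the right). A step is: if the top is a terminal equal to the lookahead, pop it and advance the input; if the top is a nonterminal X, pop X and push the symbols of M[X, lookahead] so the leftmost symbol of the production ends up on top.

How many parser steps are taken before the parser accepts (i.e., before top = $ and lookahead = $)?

     Stack        Input      Action
  1  $ <S>        q t p p $  expand <S> -> <N> p <E>
  2  $ <E> p <N>  q t p p $  expand <N> -> q t
  3  $ <E> p t q  q t p p $  match q
  4  $ <E> p t    t p p $    match t
  5  $ <E> p      p p $      match p
  6  $ <E>        p $        expand <E> -> p
  7  $ p          p $        match p
Accept reached after 7 steps.

7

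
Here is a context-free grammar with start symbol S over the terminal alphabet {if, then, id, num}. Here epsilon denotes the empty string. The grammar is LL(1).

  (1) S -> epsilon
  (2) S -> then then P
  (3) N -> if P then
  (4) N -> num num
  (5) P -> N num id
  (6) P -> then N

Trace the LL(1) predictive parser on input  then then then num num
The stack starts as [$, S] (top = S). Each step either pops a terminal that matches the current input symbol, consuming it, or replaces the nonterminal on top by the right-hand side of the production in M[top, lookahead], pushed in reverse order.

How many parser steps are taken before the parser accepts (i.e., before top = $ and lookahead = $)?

8

step 1: stack=$ S  input=then then then num num $  — expand S -> then then P
step 2: stack=$ P then then  input=then then then num num $  — match then
step 3: stack=$ P then  input=then then num num $  — match then
step 4: stack=$ P  input=then num num $  — expand P -> then N
step 5: stack=$ N then  input=then num num $  — match then
step 6: stack=$ N  input=num num $  — expand N -> num num
step 7: stack=$ num num  input=num num $  — match num
step 8: stack=$ num  input=num $  — match num
Accept reached after 8 steps.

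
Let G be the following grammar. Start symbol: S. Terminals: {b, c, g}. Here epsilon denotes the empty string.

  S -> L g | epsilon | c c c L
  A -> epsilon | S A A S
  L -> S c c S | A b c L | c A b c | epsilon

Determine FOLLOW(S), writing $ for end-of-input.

FIRST(S) = {epsilon, b, c, g}  (via L g)
FIRST(A) = {epsilon, b, c, g}  (via S A A S)
FIRST(L) = {epsilon, b, c, g}  (via S c c S, A b c L)
FOLLOW(S) includes $ since S is the start symbol.
FOLLOW(A): in A->S A A S (occurrence 1), A is followed by A S with FIRST {epsilon, b, c, g}; in A->S A A S (occurrence 1), the suffix after A is nullable (adds nothing new); in A->S A A S (occurrence 2), A is followed by S with FIRST {epsilon, b, c, g}; in A->S A A S (occurrence 2), the suffix after A is nullable (adds nothing new); in L->A b c L, A is followed by b c L with FIRST {b}; in L->c A b c, A is followed by b c with FIRST {b}. Thus FOLLOW(A) = {b, c, g}.
FOLLOW(S): in A->S A A S (occurrence 1), S is followed by A A S with FIRST {epsilon, b, c, g}; in A->S A A S (occurrence 1), the suffix after S is nullable, so FOLLOW(S) ⊇ FOLLOW(A) = {b, c, g}; in A->S A A S (occurrence 2), the suffix after S is empty, so FOLLOW(S) ⊇ FOLLOW(A) = {b, c, g}; in L->S c c S (occurrence 1), S is followed by c c S with FIRST {c}; in L->S c c S (occurrence 2), the suffix after S is empty, so FOLLOW(S) ⊇ FOLLOW(L) = {$, b, c, g}. Thus FOLLOW(S) = {$, b, c, g}.
FOLLOW(L): in S->L g, L is followed by g with FIRST {g}; in S->c c c L, the suffix after L is empty, so FOLLOW(L) ⊇ FOLLOW(S) = {$, b, c, g}; in L->A b c L, the suffix after L is empty (adds nothing new). Thus FOLLOW(L) = {$, b, c, g}.

{$, b, c, g}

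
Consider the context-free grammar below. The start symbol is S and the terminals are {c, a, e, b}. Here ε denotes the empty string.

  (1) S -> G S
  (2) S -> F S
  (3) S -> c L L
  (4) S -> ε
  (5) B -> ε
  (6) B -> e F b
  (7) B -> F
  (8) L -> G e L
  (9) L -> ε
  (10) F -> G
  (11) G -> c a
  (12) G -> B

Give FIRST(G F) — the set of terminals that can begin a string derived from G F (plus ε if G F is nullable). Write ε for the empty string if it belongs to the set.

{ε, c, e}

FIRST(S) = {ε, c, e}  (via G S, F S)
FIRST(B) = {ε, c, e}  (via F)
FIRST(G) = {ε, c, e}  (via B)
FIRST(L) = {ε, c, e}  (via G e L)
FIRST(F) = {ε, c, e}  (via G)
FIRST(G F): take FIRST of each symbol in turn, carrying on past any symbol whose FIRST contains ε; result {ε, c, e}.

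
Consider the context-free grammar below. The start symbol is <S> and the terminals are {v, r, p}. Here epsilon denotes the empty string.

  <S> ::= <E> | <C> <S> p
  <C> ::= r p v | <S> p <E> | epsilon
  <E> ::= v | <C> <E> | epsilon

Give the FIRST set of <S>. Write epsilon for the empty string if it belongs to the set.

FIRST(<S>): from <S>::=<E> we get {epsilon, p, r, v}; from <S>::=<C> <S> p we get {p, r, v}. So FIRST(<S>) = {epsilon, p, r, v}.
FIRST(<C>): from <C>::=r p v we get {r}; from <C>::=<S> p <E> we get {p, r, v}; from <C>::=epsilon we get {epsilon}. So FIRST(<C>) = {epsilon, p, r, v}.
FIRST(<E>): from <E>::=v we get {v}; from <E>::=<C> <E> we get {epsilon, p, r, v}; from <E>::=epsilon we get {epsilon}. So FIRST(<E>) = {epsilon, p, r, v}.

{epsilon, p, r, v}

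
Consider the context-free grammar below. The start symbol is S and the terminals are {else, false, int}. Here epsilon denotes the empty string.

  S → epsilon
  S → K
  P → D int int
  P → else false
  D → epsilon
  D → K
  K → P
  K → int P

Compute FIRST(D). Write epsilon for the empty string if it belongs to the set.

{epsilon, else, int}

FIRST(S): from S→epsilon we get {epsilon}; from S→K we get {else, int}. So FIRST(S) = {epsilon, else, int}.
FIRST(P): from P→D int int we get {else, int}; from P→else false we get {else}. So FIRST(P) = {else, int}.
FIRST(K): from K→P we get {else, int}; from K→int P we get {int}. So FIRST(K) = {else, int}.
FIRST(D): from D→epsilon we get {epsilon}; from D→K we get {else, int}. So FIRST(D) = {epsilon, else, int}.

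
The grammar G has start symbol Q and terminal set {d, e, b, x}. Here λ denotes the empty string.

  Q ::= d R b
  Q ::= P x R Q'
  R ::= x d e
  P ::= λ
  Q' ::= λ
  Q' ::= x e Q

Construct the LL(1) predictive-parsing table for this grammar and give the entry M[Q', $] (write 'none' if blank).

Q' ::= λ

FIRST(R): from R::=x d e we get {x}. So FIRST(R) = {x}.
FIRST(P): from P::=λ we get {λ}. So FIRST(P) = {λ}.
FIRST(Q'): from Q'::=λ we get {λ}; from Q'::=x e Q we get {x}. So FIRST(Q') = {λ, x}.
FIRST(Q): from Q::=d R b we get {d}; from Q::=P x R Q' we get {x}. So FIRST(Q) = {d, x}.
FOLLOW(Q) includes $ since Q is the start symbol.
FOLLOW(Q): in Q'::=x e Q, the suffix after Q is empty, so FOLLOW(Q) ⊇ FOLLOW(Q') = {$}. Thus FOLLOW(Q) = {$}.
FOLLOW(Q'): in Q::=P x R Q', the suffix after Q' is empty, so FOLLOW(Q') ⊇ FOLLOW(Q) = {$}. Thus FOLLOW(Q') = {$}.
For Q' ::= λ: FIRST(λ) = {λ}, so it goes in M[Q', t] for t ∈ {}; since λ ∈ FIRST, also for every t ∈ FOLLOW(Q') = {$}.
For Q' ::= x e Q: FIRST(x e Q) = {x}, so it goes in M[Q', t] for t ∈ {x}.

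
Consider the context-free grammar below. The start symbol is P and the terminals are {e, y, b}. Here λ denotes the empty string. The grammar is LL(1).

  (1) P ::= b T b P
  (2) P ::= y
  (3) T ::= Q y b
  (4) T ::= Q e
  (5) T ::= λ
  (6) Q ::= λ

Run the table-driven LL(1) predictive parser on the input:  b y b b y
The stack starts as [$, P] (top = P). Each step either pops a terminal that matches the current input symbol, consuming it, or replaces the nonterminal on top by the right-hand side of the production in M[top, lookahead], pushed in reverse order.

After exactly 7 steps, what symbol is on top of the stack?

P

step 1: stack=$ P  input=b y b b y $  — expand P ::= b T b P
step 2: stack=$ P b T b  input=b y b b y $  — match b
step 3: stack=$ P b T  input=y b b y $  — expand T ::= Q y b
step 4: stack=$ P b b y Q  input=y b b y $  — expand Q ::= λ
step 5: stack=$ P b b y  input=y b b y $  — match y
step 6: stack=$ P b b  input=b b y $  — match b
step 7: stack=$ P b  input=b y $  — match b
Stack after step 7: $ P (top = P).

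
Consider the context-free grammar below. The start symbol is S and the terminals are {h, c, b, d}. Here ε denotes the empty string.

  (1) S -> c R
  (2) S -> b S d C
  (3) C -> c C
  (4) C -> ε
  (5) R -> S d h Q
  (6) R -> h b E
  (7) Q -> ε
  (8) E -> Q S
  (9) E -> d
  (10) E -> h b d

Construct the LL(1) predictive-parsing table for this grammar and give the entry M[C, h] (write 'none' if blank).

none

FIRST(S): from S->c R we get {c}; from S->b S d C we get {b}. So FIRST(S) = {b, c}.
FIRST(C): from C->c C we get {c}; from C->ε we get {ε}. So FIRST(C) = {ε, c}.
FIRST(Q): from Q->ε we get {ε}. So FIRST(Q) = {ε}.
FIRST(R): from R->S d h Q we get {b, c}; from R->h b E we get {h}. So FIRST(R) = {b, c, h}.
FIRST(E): from E->Q S we get {b, c}; from E->d we get {d}; from E->h b d we get {h}. So FIRST(E) = {b, c, d, h}.
FOLLOW(S) includes $ since S is the start symbol.
FOLLOW(S): in S->b S d C, S is followed by d C with FIRST {d}; in R->S d h Q, S is followed by d h Q with FIRST {d}; in E->Q S, the suffix after S is empty, so FOLLOW(S) ⊇ FOLLOW(E) = {$, d}. Thus FOLLOW(S) = {$, d}.
FOLLOW(C): in S->b S d C, the suffix after C is empty, so FOLLOW(C) ⊇ FOLLOW(S) = {$, d}; in C->c C, the suffix after C is empty (adds nothing new). Thus FOLLOW(C) = {$, d}.
For C -> c C: FIRST(c C) = {c}, so it goes in M[C, t] for t ∈ {c}.
For C -> ε: FIRST(ε) = {ε}, so it goes in M[C, t] for t ∈ {}; since ε ∈ FIRST, also for every t ∈ FOLLOW(C) = {$, d}.
None of these place a production in M[C, h].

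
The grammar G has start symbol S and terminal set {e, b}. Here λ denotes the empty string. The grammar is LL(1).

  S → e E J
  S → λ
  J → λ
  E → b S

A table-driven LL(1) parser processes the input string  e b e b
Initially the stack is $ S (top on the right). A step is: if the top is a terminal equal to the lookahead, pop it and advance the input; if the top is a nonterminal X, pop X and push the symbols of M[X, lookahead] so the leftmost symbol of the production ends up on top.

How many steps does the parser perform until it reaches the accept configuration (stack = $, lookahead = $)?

11

      Stack      Input      Action
   1  $ S        e b e b $  expand S → e E J
   2  $ J E e    e b e b $  match e
   3  $ J E      b e b $    expand E → b S
   4  $ J S b    b e b $    match b
   5  $ J S      e b $      expand S → e E J
   6  $ J J E e  e b $      match e
   7  $ J J E    b $        expand E → b S
   8  $ J J S b  b $        match b
   9  $ J J S    $          expand S → λ
  10  $ J J      $          expand J → λ
  11  $ J        $          expand J → λ
Accept reached after 11 steps.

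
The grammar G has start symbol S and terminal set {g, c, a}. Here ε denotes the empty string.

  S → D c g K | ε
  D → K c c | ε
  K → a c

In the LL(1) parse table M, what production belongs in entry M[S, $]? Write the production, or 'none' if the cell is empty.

S → ε

FIRST(K) = {a}
FIRST(D) = {ε, a}  (via K c c)
FIRST(S) = {ε, a, c}  (via D c g K)
FOLLOW(S) includes $ since S is the start symbol.
FOLLOW(S): S appears on no right-hand side. Thus FOLLOW(S) = {$}.
For S → D c g K: FIRST(D c g K) = {a, c}, so it goes in M[S, t] for t ∈ {a, c}.
For S → ε: FIRST(ε) = {ε}, so it goes in M[S, t] for t ∈ {}; since ε ∈ FIRST, also for every t ∈ FOLLOW(S) = {$}.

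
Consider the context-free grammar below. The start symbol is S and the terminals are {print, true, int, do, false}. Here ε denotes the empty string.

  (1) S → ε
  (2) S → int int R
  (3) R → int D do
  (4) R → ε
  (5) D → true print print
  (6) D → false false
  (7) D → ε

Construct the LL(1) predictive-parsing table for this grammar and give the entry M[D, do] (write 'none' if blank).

D → ε

FIRST(S): from S→ε we get {ε}; from S→int int R we get {int}. So FIRST(S) = {ε, int}.
FIRST(R): from R→int D do we get {int}; from R→ε we get {ε}. So FIRST(R) = {ε, int}.
FIRST(D): from D→true print print we get {true}; from D→false false we get {false}; from D→ε we get {ε}. So FIRST(D) = {ε, false, true}.
FOLLOW(S) includes $ since S is the start symbol.
FOLLOW(D): in R→int D do, D is followed by do with FIRST {do}. Thus FOLLOW(D) = {do}.
For D → true print print: FIRST(true print print) = {true}, so it goes in M[D, t] for t ∈ {true}.
For D → false false: FIRST(false false) = {false}, so it goes in M[D, t] for t ∈ {false}.
For D → ε: FIRST(ε) = {ε}, so it goes in M[D, t] for t ∈ {}; since ε ∈ FIRST, also for every t ∈ FOLLOW(D) = {do}.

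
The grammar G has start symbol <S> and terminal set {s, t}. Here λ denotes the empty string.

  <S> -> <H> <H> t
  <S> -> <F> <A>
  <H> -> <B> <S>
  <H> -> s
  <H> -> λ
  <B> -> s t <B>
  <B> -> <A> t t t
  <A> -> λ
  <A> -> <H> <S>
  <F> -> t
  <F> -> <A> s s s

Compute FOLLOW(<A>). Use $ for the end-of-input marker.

{$, s, t}

FIRST(<S>): from <S>-><H> <H> t we get {s, t}; from <S>-><F> <A> we get {s, t}. So FIRST(<S>) = {s, t}.
FIRST(<H>): from <H>-><B> <S> we get {s, t}; from <H>->s we get {s}; from <H>->λ we get {λ}. So FIRST(<H>) = {λ, s, t}.
FIRST(<A>): from <A>->λ we get {λ}; from <A>-><H> <S> we get {s, t}. So FIRST(<A>) = {λ, s, t}.
FIRST(<B>): from <B>->s t <B> we get {s}; from <B>-><A> t t t we get {s, t}. So FIRST(<B>) = {s, t}.
FIRST(<F>): from <F>->t we get {t}; from <F>-><A> s s s we get {s, t}. So FIRST(<F>) = {s, t}.
FOLLOW(<S>) includes $ since <S> is the start symbol.
FOLLOW(<H>): in <S>-><H> <H> t (occurrence 1), <H> is followed by <H> t with FIRST {s, t}; in <S>-><H> <H> t (occurrence 2), <H> is followed by t with FIRST {t}; in <A>-><H> <S>, <H> is followed by <S> with FIRST {s, t}. Thus FOLLOW(<H>) = {s, t}.
FOLLOW(<B>): in <H>-><B> <S>, <B> is followed by <S> with FIRST {s, t}; in <B>->s t <B>, the suffix after <B> is empty (adds nothing new). Thus FOLLOW(<B>) = {s, t}.
FOLLOW(<S>): in <H>-><B> <S>, the suffix after <S> is empty, so FOLLOW(<S>) ⊇ FOLLOW(<H>) = {s, t}; in <A>-><H> <S>, the suffix after <S> is empty, so FOLLOW(<S>) ⊇ FOLLOW(<A>) = {$, s, t}. Thus FOLLOW(<S>) = {$, s, t}.
FOLLOW(<A>): in <S>-><F> <A>, the suffix after <A> is empty, so FOLLOW(<A>) ⊇ FOLLOW(<S>) = {$, s, t}; in <B>-><A> t t t, <A> is followed by t t t with FIRST {t}; in <F>-><A> s s s, <A> is followed by s s s with FIRST {s}. Thus FOLLOW(<A>) = {$, s, t}.
FOLLOW(<F>): in <S>-><F> <A>, <F> is followed by <A> with FIRST {λ, s, t}; in <S>-><F> <A>, the suffix after <F> is nullable, so FOLLOW(<F>) ⊇ FOLLOW(<S>) = {$, s, t}. Thus FOLLOW(<F>) = {$, s, t}.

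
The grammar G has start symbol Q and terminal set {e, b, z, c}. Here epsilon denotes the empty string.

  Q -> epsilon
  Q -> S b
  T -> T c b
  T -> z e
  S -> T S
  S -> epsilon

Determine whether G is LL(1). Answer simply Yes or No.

No

FIRST(Q) = {epsilon, b, z}
FIRST(T) = {z}
FIRST(S) = {epsilon, z}
FOLLOW(Q) = {$}
FOLLOW(T) = {b, c, z}
FOLLOW(S) = {b}
Cell M[T, z] receives both T -> T c b and T -> z e — the grammar is not LL(1).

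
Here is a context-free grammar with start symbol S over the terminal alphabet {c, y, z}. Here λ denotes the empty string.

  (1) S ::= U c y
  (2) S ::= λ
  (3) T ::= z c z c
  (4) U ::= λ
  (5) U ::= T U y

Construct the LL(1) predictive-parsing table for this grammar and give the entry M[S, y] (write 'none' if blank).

none

FIRST(T): from T::=z c z c we get {z}. So FIRST(T) = {z}.
FIRST(U): from U::=λ we get {λ}; from U::=T U y we get {z}. So FIRST(U) = {λ, z}.
FIRST(S): from S::=U c y we get {c, z}; from S::=λ we get {λ}. So FIRST(S) = {λ, c, z}.
FOLLOW(S) includes $ since S is the start symbol.
FOLLOW(S): S appears on no right-hand side. Thus FOLLOW(S) = {$}.
For S ::= U c y: FIRST(U c y) = {c, z}, so it goes in M[S, t] for t ∈ {c, z}.
For S ::= λ: FIRST(λ) = {λ}, so it goes in M[S, t] for t ∈ {}; since λ ∈ FIRST, also for every t ∈ FOLLOW(S) = {$}.
None of these place a production in M[S, y].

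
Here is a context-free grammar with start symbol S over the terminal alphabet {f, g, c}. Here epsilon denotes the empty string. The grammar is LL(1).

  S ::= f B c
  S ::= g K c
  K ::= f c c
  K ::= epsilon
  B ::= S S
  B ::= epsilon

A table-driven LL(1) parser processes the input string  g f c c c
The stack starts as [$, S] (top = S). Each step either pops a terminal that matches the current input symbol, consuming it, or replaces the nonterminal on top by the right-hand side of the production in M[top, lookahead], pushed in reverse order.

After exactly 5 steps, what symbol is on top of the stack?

c

step 1: stack=$ S  input=g f c c c $  — expand S ::= g K c
step 2: stack=$ c K g  input=g f c c c $  — match g
step 3: stack=$ c K  input=f c c c $  — expand K ::= f c c
step 4: stack=$ c c c f  input=f c c c $  — match f
step 5: stack=$ c c c  input=c c c $  — match c
Stack after step 5: $ c c (top = c).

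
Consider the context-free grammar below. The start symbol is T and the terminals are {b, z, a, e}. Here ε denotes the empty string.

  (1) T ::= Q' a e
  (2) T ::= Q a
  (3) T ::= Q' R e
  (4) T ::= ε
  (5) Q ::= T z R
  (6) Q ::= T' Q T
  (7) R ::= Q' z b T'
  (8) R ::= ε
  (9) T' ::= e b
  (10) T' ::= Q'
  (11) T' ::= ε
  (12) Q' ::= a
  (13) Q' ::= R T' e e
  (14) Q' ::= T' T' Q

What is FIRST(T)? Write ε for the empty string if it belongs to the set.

{ε, a, e, z}

FIRST(T) = {ε, a, e, z}  (via Q' a e, Q a, Q' R e)
FIRST(Q) = {a, e, z}  (via T z R, T' Q T)
FIRST(R) = {ε, a, e, z}  (via Q' z b T')
FIRST(T') = {ε, a, e, z}  (via Q')
FIRST(Q') = {a, e, z}  (via R T' e e, T' T' Q)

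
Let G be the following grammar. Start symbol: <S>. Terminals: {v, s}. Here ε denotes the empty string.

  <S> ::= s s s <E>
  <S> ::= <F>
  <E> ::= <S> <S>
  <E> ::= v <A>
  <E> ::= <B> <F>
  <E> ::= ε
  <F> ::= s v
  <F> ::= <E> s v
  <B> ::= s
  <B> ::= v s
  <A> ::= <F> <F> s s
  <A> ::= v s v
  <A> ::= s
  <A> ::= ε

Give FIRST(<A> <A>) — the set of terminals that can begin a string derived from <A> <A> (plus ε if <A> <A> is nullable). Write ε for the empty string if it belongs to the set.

{ε, s, v}

FIRST(<B>): from <B>::=s we get {s}; from <B>::=v s we get {v}. So FIRST(<B>) = {s, v}.
FIRST(<S>): from <S>::=s s s <E> we get {s}; from <S>::=<F> we get {s, v}. So FIRST(<S>) = {s, v}.
FIRST(<E>): from <E>::=<S> <S> we get {s, v}; from <E>::=v <A> we get {v}; from <E>::=<B> <F> we get {s, v}; from <E>::=ε we get {ε}. So FIRST(<E>) = {ε, s, v}.
FIRST(<F>): from <F>::=s v we get {s}; from <F>::=<E> s v we get {s, v}. So FIRST(<F>) = {s, v}.
FIRST(<A>): from <A>::=<F> <F> s s we get {s, v}; from <A>::=v s v we get {v}; from <A>::=s we get {s}; from <A>::=ε we get {ε}. So FIRST(<A>) = {ε, s, v}.
FIRST(<A> <A>): take FIRST of each symbol in turn, carrying on past any symbol whose FIRST contains ε; result {ε, s, v}.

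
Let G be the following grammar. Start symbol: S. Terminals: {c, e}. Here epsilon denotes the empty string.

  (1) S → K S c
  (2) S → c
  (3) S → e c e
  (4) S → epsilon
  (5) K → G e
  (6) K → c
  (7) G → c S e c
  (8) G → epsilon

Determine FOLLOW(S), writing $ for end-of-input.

{$, c, e}

FIRST(G) = {epsilon, c}
FIRST(K) = {c, e}  (via G e)
FIRST(S) = {epsilon, c, e}  (via K S c)
FOLLOW(S) includes $ since S is the start symbol.
FOLLOW(S): in S→K S c, S is followed by c with FIRST {c}; in G→c S e c, S is followed by e c with FIRST {e}. Thus FOLLOW(S) = {$, c, e}.
FOLLOW(K): in S→K S c, K is followed by S c with FIRST {c, e}. Thus FOLLOW(K) = {c, e}.
FOLLOW(G): in K→G e, G is followed by e with FIRST {e}. Thus FOLLOW(G) = {e}.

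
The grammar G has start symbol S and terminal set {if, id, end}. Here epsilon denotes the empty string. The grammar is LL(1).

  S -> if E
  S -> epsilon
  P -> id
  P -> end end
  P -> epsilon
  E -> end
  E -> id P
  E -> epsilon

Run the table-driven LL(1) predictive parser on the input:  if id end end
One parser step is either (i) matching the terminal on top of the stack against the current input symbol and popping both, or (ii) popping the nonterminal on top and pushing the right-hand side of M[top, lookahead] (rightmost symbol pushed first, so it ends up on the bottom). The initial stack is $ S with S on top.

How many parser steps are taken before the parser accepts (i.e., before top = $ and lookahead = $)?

7

step 1: stack=$ S  input=if id end end $  — expand S -> if E
step 2: stack=$ E if  input=if id end end $  — match if
step 3: stack=$ E  input=id end end $  — expand E -> id P
step 4: stack=$ P id  input=id end end $  — match id
step 5: stack=$ P  input=end end $  — expand P -> end end
step 6: stack=$ end end  input=end end $  — match end
step 7: stack=$ end  input=end $  — match end
Accept reached after 7 steps.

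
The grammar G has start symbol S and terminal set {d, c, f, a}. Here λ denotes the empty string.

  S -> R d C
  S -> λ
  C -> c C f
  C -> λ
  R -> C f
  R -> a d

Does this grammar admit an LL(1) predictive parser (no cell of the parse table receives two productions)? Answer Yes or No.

FIRST(S) = {λ, a, c, f}
FIRST(C) = {λ, c}
FIRST(R) = {a, c, f}
FOLLOW(S) = {$}
FOLLOW(C) = {$, f}
FOLLOW(R) = {d}
Each cell of M receives at most one production.

Yes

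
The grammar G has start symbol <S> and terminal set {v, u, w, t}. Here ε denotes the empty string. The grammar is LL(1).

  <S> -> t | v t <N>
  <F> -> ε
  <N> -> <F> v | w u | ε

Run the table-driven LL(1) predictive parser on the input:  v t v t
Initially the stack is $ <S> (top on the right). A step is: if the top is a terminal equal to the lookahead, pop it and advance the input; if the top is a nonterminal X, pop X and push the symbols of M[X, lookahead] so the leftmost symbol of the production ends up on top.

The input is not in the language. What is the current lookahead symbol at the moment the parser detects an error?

t

step 1: stack=$ <S>  input=v t v t $  — expand <S> -> v t <N>
step 2: stack=$ <N> t v  input=v t v t $  — match v
step 3: stack=$ <N> t  input=t v t $  — match t
step 4: stack=$ <N>  input=v t $  — expand <N> -> <F> v
step 5: stack=$ v <F>  input=v t $  — expand <F> -> ε
step 6: stack=$ v  input=v t $  — match v
step 7: stack=$  input=t $  — error: stack empty but input remains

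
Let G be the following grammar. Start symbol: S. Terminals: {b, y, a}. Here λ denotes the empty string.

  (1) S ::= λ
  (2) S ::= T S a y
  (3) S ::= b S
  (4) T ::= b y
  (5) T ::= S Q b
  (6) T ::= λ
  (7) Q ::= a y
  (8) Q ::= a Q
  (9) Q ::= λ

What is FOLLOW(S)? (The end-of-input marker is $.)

FIRST(Q) = {λ, a}
FIRST(S) = {λ, a, b}  (via T S a y)
FIRST(T) = {λ, a, b}  (via S Q b)
FOLLOW(S) includes $ since S is the start symbol.
FOLLOW(S): in S::=T S a y, S is followed by a y with FIRST {a}; in S::=b S, the suffix after S is empty (adds nothing new); in T::=S Q b, S is followed by Q b with FIRST {a, b}. Thus FOLLOW(S) = {$, a, b}.
FOLLOW(T): in S::=T S a y, T is followed by S a y with FIRST {a, b}. Thus FOLLOW(T) = {a, b}.
FOLLOW(Q): in T::=S Q b, Q is followed by b with FIRST {b}; in Q::=a Q, the suffix after Q is empty (adds nothing new). Thus FOLLOW(Q) = {b}.

{$, a, b}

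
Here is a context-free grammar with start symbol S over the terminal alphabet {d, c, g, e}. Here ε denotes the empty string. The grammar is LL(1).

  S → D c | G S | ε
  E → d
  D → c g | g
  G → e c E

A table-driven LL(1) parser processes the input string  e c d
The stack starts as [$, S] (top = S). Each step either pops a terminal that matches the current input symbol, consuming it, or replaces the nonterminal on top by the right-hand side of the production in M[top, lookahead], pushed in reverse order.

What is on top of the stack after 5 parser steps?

     Stack      Input    Action
  1  $ S        e c d $  expand S → G S
  2  $ S G      e c d $  expand G → e c E
  3  $ S E c e  e c d $  match e
  4  $ S E c    c d $    match c
  5  $ S E      d $      expand E → d
Stack after step 5: $ S d (top = d).

d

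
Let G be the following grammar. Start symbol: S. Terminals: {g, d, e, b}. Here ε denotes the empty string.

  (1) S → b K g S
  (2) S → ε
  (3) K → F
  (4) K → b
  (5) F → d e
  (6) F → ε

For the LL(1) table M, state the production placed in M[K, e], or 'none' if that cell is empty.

FIRST(S): from S→b K g S we get {b}; from S→ε we get {ε}. So FIRST(S) = {ε, b}.
FIRST(F): from F→d e we get {d}; from F→ε we get {ε}. So FIRST(F) = {ε, d}.
FIRST(K): from K→F we get {ε, d}; from K→b we get {b}. So FIRST(K) = {ε, b, d}.
FOLLOW(S) includes $ since S is the start symbol.
FOLLOW(K): in S→b K g S, K is followed by g S with FIRST {g}. Thus FOLLOW(K) = {g}.
For K → F: FIRST(F) = {ε, d}, so it goes in M[K, t] for t ∈ {d}; since ε ∈ FIRST, also for every t ∈ FOLLOW(K) = {g}.
For K → b: FIRST(b) = {b}, so it goes in M[K, t] for t ∈ {b}.
None of these place a production in M[K, e].

none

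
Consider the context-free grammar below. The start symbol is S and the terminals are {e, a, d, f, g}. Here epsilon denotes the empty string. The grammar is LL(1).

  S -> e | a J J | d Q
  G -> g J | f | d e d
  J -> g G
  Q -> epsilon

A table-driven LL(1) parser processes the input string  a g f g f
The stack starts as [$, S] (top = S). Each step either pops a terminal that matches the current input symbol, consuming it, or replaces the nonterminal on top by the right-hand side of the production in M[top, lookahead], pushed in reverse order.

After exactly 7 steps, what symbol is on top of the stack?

g

     Stack    Input        Action
  1  $ S      a g f g f $  expand S -> a J J
  2  $ J J a  a g f g f $  match a
  3  $ J J    g f g f $    expand J -> g G
  4  $ J G g  g f g f $    match g
  5  $ J G    f g f $      expand G -> f
  6  $ J f    f g f $      match f
  7  $ J      g f $        expand J -> g G
Stack after step 7: $ G g (top = g).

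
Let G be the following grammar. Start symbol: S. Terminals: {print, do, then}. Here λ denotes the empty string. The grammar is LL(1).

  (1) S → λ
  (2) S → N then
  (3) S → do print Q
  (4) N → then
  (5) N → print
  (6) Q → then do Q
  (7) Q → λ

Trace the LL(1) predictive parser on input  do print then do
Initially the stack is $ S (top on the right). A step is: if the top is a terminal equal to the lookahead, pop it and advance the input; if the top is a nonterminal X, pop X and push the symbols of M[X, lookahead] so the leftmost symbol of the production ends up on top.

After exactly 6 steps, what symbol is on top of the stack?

Q

step 1: stack=$ S  input=do print then do $  — expand S → do print Q
step 2: stack=$ Q print do  input=do print then do $  — match do
step 3: stack=$ Q print  input=print then do $  — match print
step 4: stack=$ Q  input=then do $  — expand Q → then do Q
step 5: stack=$ Q do then  input=then do $  — match then
step 6: stack=$ Q do  input=do $  — match do
Stack after step 6: $ Q (top = Q).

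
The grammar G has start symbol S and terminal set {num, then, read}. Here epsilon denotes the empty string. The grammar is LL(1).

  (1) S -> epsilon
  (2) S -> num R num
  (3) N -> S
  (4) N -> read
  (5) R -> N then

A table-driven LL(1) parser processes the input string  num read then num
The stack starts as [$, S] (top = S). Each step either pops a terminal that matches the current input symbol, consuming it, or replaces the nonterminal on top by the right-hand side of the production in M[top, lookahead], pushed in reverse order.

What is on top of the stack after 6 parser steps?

     Stack            Input                Action
  1  $ S              num read then num $  expand S -> num R num
  2  $ num R num      num read then num $  match num
  3  $ num R          read then num $      expand R -> N then
  4  $ num then N     read then num $      expand N -> read
  5  $ num then read  read then num $      match read
  6  $ num then       then num $           match then
Stack after step 6: $ num (top = num).

num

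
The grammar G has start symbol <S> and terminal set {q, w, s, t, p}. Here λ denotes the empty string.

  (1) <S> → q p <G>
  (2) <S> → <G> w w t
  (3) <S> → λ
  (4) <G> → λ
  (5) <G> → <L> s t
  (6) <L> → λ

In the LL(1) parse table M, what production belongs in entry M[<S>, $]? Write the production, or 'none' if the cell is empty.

FIRST(<L>) = {λ}
FIRST(<G>) = {λ, s}  (via <L> s t)
FIRST(<S>) = {λ, q, s, w}  (via <G> w w t)
FOLLOW(<S>) includes $ since <S> is the start symbol.
FOLLOW(<S>): <S> appears on no right-hand side. Thus FOLLOW(<S>) = {$}.
For <S> → q p <G>: FIRST(q p <G>) = {q}, so it goes in M[<S>, t] for t ∈ {q}.
For <S> → <G> w w t: FIRST(<G> w w t) = {s, w}, so it goes in M[<S>, t] for t ∈ {s, w}.
For <S> → λ: FIRST(λ) = {λ}, so it goes in M[<S>, t] for t ∈ {}; since λ ∈ FIRST, also for every t ∈ FOLLOW(<S>) = {$}.

<S> → λ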